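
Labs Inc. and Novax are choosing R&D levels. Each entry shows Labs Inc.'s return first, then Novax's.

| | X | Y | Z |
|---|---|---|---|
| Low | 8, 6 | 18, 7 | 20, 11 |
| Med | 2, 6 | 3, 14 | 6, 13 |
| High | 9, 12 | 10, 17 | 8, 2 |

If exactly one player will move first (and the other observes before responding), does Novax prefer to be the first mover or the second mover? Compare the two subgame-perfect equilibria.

If Labs Inc. leads: Novax's best replies are Low→Z, Med→Y, High→Y; Labs Inc.'s induced payoffs 20, 3, 10; outcome (Low, Z), payoffs (20, 11).
If Novax leads: Labs Inc.'s best replies are X→High, Y→Low, Z→Low; Novax's induced payoffs 12, 7, 11; outcome (High, X), payoffs (9, 12).
Novax gets 12 moving first and 11 moving second, so Novax prefers to move first.

first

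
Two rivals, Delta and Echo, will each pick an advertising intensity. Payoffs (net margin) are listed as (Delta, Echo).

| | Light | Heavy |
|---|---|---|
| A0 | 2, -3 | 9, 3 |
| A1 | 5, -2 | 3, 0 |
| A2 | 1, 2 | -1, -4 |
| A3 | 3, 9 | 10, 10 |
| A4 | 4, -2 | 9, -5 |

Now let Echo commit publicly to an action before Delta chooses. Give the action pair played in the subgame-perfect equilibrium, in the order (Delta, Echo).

Solve by backward induction (Echo leads).
- Light: BR = A1, leader payoff -2.
- Heavy: BR = A3, leader payoff 10.
Echo's induced payoffs are -2, 10, so Echo commits to Heavy. Subgame-perfect outcome: (A3, Heavy) with payoffs (10, 10).

(A3, Heavy)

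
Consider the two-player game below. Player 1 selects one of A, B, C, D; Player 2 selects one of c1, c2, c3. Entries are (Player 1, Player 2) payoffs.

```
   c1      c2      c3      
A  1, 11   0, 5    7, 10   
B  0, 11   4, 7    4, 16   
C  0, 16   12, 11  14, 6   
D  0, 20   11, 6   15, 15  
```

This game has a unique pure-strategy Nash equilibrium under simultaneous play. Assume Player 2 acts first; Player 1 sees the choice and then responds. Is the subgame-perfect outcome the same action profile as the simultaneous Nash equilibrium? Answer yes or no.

Player 1 best-responds to each possible Player 2 move:
- c1: BR = A, leader payoff 11.
- c2: BR = C, leader payoff 11.
- c3: BR = D, leader payoff 15.
Among 11, 11, 15, the best is 15 at c3. Subgame-perfect outcome: (D, c3) with payoffs (15, 15).
Under simultaneous play:
Player 1's best replies: c1→A; c2→C; c3→D.
Player 2's best replies: A→c1; B→c3; C→c1; D→c1.
The unique mutual best reply is (A, c1), giving (1, 11).
Sequential outcome (D, c3) differs from the Nash profile (A, c1).

no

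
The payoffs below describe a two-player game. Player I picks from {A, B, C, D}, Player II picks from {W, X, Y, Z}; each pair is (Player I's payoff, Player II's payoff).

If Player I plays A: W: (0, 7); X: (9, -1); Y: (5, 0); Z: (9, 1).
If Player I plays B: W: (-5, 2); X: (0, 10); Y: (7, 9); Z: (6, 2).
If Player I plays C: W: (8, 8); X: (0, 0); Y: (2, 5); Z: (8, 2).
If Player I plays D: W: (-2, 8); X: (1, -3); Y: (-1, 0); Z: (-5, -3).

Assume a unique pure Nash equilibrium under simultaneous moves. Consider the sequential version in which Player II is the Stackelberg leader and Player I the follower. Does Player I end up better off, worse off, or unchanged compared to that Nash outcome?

Solve by backward induction (Player II leads).
- W: BR = C, leader payoff 8.
- X: BR = A, leader payoff -1.
- Y: BR = B, leader payoff 9.
- Z: BR = A, leader payoff 1.
Player II's induced payoffs are 8, -1, 9, 1, so Player II commits to Y. Subgame-perfect outcome: (B, Y) with payoffs (7, 9).
Now find the simultaneous Nash equilibrium.
Player I's best replies: W→C; X→A; Y→B; Z→A.
Player II's best replies: A→W; B→X; C→W; D→W.
The unique mutual best reply is (C, W), giving (8, 8).
Player I earns 7 sequentially versus 8 at the Nash outcome: worse off.

worse off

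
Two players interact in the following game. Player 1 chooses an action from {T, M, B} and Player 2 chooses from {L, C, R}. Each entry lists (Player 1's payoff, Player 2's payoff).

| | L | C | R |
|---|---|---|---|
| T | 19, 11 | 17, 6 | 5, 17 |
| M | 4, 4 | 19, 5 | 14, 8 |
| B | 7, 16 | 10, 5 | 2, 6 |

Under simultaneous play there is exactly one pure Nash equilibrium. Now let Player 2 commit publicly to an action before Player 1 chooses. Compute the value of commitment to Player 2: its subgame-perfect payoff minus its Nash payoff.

Solve by backward induction (Player 2 leads).
- L: BR = T, leader payoff 11.
- C: BR = M, leader payoff 5.
- R: BR = M, leader payoff 8.
Among 11, 5, 8, the best is 11 at L. Subgame-perfect outcome: (T, L) with payoffs (19, 11).
Under simultaneous play:
Player 1's best replies: L→T; C→M; R→M.
Player 2's best replies: T→R; M→R; B→L.
The unique mutual best reply is (M, R), giving (14, 8).
Player 2's commitment gain: 11 − 8 = 3.

3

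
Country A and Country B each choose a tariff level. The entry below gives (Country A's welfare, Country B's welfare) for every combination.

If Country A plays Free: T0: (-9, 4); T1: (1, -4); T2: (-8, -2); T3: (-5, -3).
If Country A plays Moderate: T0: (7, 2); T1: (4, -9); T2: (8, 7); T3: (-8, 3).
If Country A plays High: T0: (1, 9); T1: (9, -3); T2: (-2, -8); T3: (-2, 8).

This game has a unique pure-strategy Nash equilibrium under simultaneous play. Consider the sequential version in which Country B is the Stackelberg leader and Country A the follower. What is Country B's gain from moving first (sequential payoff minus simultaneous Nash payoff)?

Solve by backward induction (Country B leads).
- T0 → Country A plays Moderate (best of -9, 7, 1); Country B gets 2.
- T1 → Country A plays High (best of 1, 4, 9); Country B gets -3.
- T2 → Country A plays Moderate (best of -8, 8, -2); Country B gets 7.
- T3 → Country A plays High (best of -5, -8, -2); Country B gets 8.
Among 2, -3, 7, 8, the best is 8 at T3. Subgame-perfect outcome: (High, T3) with payoffs (-2, 8).
Now find the simultaneous Nash equilibrium.
Country A's best replies: T0→Moderate; T1→High; T2→Moderate; T3→High.
Country B's best replies: Free→T0; Moderate→T2; High→T0.
Only (Moderate, T2) has each player best-responding; Nash payoffs (8, 7).
Country B's commitment gain: 8 − 7 = 1.

1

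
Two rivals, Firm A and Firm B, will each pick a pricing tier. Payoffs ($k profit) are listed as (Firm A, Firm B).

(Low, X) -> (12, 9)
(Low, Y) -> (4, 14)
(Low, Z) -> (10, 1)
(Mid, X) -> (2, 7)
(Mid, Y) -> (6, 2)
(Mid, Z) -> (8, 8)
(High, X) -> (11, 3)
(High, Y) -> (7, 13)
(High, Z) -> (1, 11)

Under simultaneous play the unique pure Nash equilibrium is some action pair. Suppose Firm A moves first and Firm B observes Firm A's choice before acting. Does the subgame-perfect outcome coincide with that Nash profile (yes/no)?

Work backward from Firm B's decision.
- Low: Firm B compares 9, 14, 1 and picks Y; Firm A would get 4.
- Mid: Firm B compares 7, 2, 8 and picks Z; Firm A would get 8.
- High: Firm B compares 3, 13, 11 and picks Y; Firm A would get 7.
Firm A's induced payoffs are 4, 8, 7, so Firm A commits to Mid. Subgame-perfect outcome: (Mid, Z) with payoffs (8, 8).
Under simultaneous play:
Firm A's best replies: X→Low; Y→High; Z→Low.
Firm B's best replies: Low→Y; Mid→Z; High→Y.
Only (High, Y) has each player best-responding; Nash payoffs (7, 13).
Sequential outcome (Mid, Z) differs from the Nash profile (High, Y).

no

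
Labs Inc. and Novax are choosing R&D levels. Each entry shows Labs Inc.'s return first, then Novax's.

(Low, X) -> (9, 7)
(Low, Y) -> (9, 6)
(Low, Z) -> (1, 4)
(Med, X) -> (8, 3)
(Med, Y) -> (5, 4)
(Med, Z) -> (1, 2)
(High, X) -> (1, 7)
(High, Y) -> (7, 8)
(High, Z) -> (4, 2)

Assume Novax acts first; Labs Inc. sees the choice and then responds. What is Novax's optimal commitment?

X

Solve by backward induction (Novax leads).
- X: BR = Low, leader payoff 7.
- Y: BR = Low, leader payoff 6.
- Z: BR = High, leader payoff 2.
Maximizing over 7, 6, 2, Novax chooses X. Subgame-perfect outcome: (Low, X) with payoffs (9, 7).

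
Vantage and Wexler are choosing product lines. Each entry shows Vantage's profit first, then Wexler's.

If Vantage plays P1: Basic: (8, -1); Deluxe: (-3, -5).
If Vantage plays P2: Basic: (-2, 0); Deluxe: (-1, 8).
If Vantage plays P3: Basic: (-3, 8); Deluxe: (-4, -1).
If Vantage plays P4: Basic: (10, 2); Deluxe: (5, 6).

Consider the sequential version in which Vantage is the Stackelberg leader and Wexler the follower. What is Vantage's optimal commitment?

Work backward from Wexler's decision.
- P1: BR = Basic, leader payoff 8.
- P2: BR = Deluxe, leader payoff -1.
- P3: BR = Basic, leader payoff -3.
- P4: BR = Deluxe, leader payoff 5.
Vantage's induced payoffs are 8, -1, -3, 5, so Vantage commits to P1. Subgame-perfect outcome: (P1, Basic) with payoffs (8, -1).

P1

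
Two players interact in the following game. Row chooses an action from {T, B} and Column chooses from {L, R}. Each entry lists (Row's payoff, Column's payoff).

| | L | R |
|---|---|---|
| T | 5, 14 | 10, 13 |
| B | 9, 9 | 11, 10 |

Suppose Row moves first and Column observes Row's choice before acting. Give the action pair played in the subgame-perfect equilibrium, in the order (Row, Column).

(B, R)

Column best-responds to each possible Row move:
- T → Column plays L (best of 14, 13); Row gets 5.
- B → Column plays R (best of 9, 10); Row gets 11.
Row's induced payoffs are 5, 11, so Row commits to B. Subgame-perfect outcome: (B, R) with payoffs (11, 10).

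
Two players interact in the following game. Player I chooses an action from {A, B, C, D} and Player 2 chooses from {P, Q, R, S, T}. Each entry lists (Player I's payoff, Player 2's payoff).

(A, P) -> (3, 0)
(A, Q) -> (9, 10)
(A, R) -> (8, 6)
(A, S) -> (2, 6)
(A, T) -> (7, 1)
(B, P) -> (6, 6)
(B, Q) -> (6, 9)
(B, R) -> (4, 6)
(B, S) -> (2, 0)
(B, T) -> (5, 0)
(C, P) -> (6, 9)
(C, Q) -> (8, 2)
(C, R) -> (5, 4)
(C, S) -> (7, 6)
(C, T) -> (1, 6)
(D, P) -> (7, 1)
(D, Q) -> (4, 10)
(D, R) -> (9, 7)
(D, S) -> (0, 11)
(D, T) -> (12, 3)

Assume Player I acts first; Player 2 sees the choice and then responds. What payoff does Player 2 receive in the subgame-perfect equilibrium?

Backward induction with Player I moving first.
- A → Player 2 plays Q (best of 0, 10, 6, 6, 1); Player I gets 9.
- B → Player 2 plays Q (best of 6, 9, 6, 0, 0); Player I gets 6.
- C → Player 2 plays P (best of 9, 2, 4, 6, 6); Player I gets 6.
- D → Player 2 plays S (best of 1, 10, 7, 11, 3); Player I gets 0.
Player I's induced payoffs are 9, 6, 6, 0, so Player I commits to A. Subgame-perfect outcome: (A, Q) with payoffs (9, 10).

10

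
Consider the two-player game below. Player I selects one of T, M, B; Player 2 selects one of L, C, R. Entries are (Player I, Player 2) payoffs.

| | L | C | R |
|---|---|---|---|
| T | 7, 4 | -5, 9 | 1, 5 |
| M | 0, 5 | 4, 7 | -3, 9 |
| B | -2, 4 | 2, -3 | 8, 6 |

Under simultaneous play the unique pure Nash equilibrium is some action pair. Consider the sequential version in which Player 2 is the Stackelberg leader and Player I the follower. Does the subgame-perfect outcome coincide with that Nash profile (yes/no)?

Backward induction with Player 2 moving first.
- L → Player I plays T (best of 7, 0, -2); Player 2 gets 4.
- C → Player I plays M (best of -5, 4, 2); Player 2 gets 7.
- R → Player I plays B (best of 1, -3, 8); Player 2 gets 6.
Maximizing over 4, 7, 6, Player 2 chooses C. Subgame-perfect outcome: (M, C) with payoffs (4, 7).
Now find the simultaneous Nash equilibrium.
Player I's best replies: L→T; C→M; R→B.
Player 2's best replies: T→C; M→R; B→R.
Only (B, R) has each player best-responding; Nash payoffs (8, 6).
Sequential outcome (M, C) differs from the Nash profile (B, R).

no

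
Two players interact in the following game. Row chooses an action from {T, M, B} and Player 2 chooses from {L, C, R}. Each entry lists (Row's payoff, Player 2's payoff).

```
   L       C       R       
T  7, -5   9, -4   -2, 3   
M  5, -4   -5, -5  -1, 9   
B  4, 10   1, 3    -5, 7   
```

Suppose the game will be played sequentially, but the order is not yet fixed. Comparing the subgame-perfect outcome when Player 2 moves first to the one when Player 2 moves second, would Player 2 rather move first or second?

If Row leads: Player 2's best replies are T→R, M→R, B→L; Row's induced payoffs -2, -1, 4; outcome (B, L), payoffs (4, 10).
If Player 2 leads: Row's best replies are L→T, C→T, R→M; Player 2's induced payoffs -5, -4, 9; outcome (M, R), payoffs (-1, 9).
Player 2 gets 9 moving first and 10 moving second, so Player 2 prefers to move second.

second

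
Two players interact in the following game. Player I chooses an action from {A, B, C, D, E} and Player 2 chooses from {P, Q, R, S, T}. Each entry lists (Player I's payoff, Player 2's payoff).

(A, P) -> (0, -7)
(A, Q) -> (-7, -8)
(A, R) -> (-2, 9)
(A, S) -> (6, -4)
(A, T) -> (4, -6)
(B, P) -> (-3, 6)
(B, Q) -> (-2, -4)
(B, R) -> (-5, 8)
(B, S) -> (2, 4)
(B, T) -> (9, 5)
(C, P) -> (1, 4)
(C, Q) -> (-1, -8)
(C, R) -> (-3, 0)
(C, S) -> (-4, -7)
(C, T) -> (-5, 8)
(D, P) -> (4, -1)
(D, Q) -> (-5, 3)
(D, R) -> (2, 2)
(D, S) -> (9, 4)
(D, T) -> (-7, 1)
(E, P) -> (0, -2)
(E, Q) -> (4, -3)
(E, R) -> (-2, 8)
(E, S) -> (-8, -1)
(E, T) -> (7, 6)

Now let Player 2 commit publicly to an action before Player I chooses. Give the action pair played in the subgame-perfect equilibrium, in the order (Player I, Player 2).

(B, T)

Solve by backward induction (Player 2 leads).
- P: BR = D, leader payoff -1.
- Q: BR = E, leader payoff -3.
- R: BR = D, leader payoff 2.
- S: BR = D, leader payoff 4.
- T: BR = B, leader payoff 5.
Maximizing over -1, -3, 2, 4, 5, Player 2 chooses T. Subgame-perfect outcome: (B, T) with payoffs (9, 5).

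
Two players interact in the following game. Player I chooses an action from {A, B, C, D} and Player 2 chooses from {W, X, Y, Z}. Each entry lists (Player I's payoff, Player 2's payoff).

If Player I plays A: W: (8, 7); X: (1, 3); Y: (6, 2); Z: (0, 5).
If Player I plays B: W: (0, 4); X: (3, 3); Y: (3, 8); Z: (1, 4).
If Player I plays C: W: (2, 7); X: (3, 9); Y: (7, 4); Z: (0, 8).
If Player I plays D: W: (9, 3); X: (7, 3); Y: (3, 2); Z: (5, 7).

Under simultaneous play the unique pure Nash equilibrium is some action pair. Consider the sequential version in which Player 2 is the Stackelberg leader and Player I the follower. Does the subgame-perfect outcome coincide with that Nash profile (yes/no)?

Solve by backward induction (Player 2 leads).
- W: Player I compares 8, 0, 2, 9 and picks D; Player 2 would get 3.
- X: Player I compares 1, 3, 3, 7 and picks D; Player 2 would get 3.
- Y: Player I compares 6, 3, 7, 3 and picks C; Player 2 would get 4.
- Z: Player I compares 0, 1, 0, 5 and picks D; Player 2 would get 7.
Player 2's induced payoffs are 3, 3, 4, 7, so Player 2 commits to Z. Subgame-perfect outcome: (D, Z) with payoffs (5, 7).
For the simultaneous game, intersect best replies.
Player I's best replies: W→D; X→D; Y→C; Z→D.
Player 2's best replies: A→W; B→Y; C→X; D→Z.
The unique mutual best reply is (D, Z), giving (5, 7).
Sequential outcome (D, Z) coincides with the Nash profile (D, Z).

yes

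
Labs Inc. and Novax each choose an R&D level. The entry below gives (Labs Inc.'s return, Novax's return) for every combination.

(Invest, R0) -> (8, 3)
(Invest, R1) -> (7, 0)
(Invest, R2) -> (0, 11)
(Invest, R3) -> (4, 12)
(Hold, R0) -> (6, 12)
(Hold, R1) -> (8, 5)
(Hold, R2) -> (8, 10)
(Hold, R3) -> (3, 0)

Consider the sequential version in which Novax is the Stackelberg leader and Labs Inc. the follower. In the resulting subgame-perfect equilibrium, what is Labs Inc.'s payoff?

4

Work backward from Labs Inc.'s decision.
- R0: Labs Inc. compares 8, 6 and picks Invest; Novax would get 3.
- R1: Labs Inc. compares 7, 8 and picks Hold; Novax would get 5.
- R2: Labs Inc. compares 0, 8 and picks Hold; Novax would get 10.
- R3: Labs Inc. compares 4, 3 and picks Invest; Novax would get 12.
Novax's induced payoffs are 3, 5, 10, 12, so Novax commits to R3. Subgame-perfect outcome: (Invest, R3) with payoffs (4, 12).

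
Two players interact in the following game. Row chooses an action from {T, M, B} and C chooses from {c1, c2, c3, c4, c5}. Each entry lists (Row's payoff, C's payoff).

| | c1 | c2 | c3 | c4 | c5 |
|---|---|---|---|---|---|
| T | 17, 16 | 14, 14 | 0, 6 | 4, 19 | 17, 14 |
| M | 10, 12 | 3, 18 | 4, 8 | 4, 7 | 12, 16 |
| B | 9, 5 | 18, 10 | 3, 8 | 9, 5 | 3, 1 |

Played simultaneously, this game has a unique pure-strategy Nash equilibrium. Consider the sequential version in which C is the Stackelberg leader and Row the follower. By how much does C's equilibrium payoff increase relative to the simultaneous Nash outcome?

6

Solve by backward induction (C leads).
- c1 → Row plays T (best of 17, 10, 9); C gets 16.
- c2 → Row plays B (best of 14, 3, 18); C gets 10.
- c3 → Row plays M (best of 0, 4, 3); C gets 8.
- c4 → Row plays B (best of 4, 4, 9); C gets 5.
- c5 → Row plays T (best of 17, 12, 3); C gets 14.
Maximizing over 16, 10, 8, 5, 14, C chooses c1. Subgame-perfect outcome: (T, c1) with payoffs (17, 16).
Under simultaneous play:
Row's best replies: c1→T; c2→B; c3→M; c4→B; c5→T.
C's best replies: T→c4; M→c2; B→c2.
Only (B, c2) has each player best-responding; Nash payoffs (18, 10).
C's commitment gain: 16 − 10 = 6.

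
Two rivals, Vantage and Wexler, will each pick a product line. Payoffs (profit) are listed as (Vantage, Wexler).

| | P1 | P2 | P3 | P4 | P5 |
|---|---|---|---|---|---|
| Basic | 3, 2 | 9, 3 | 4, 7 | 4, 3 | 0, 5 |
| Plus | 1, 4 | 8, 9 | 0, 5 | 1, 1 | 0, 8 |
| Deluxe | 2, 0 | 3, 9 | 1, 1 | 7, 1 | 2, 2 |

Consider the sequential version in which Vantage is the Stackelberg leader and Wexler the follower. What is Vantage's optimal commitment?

Plus

Solve by backward induction (Vantage leads).
- Basic: BR = P3, leader payoff 4.
- Plus: BR = P2, leader payoff 8.
- Deluxe: BR = P2, leader payoff 3.
Vantage's induced payoffs are 4, 8, 3, so Vantage commits to Plus. Subgame-perfect outcome: (Plus, P2) with payoffs (8, 9).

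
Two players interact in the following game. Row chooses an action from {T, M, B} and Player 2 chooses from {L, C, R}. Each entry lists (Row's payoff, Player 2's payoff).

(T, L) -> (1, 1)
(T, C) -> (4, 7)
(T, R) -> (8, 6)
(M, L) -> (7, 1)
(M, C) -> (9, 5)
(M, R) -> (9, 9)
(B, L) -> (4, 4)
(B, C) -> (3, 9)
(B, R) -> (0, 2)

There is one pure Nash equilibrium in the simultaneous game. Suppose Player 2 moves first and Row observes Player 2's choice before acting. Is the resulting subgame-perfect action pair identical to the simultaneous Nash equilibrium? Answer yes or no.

yes

Solve by backward induction (Player 2 leads).
- L: BR = M, leader payoff 1.
- C: BR = M, leader payoff 5.
- R: BR = M, leader payoff 9.
Among 1, 5, 9, the best is 9 at R. Subgame-perfect outcome: (M, R) with payoffs (9, 9).
Under simultaneous play:
Row's best replies: L→M; C→M; R→M.
Player 2's best replies: T→C; M→R; B→C.
Only (M, R) has each player best-responding; Nash payoffs (9, 9).
Sequential outcome (M, R) coincides with the Nash profile (M, R).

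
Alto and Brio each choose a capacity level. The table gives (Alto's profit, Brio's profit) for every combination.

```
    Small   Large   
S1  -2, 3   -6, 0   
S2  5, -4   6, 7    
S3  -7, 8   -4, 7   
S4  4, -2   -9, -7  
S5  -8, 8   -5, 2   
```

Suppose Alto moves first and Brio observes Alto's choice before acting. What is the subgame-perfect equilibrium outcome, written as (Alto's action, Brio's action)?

(S2, Large)

Brio best-responds to each possible Alto move:
- S1: Brio compares 3, 0 and picks Small; Alto would get -2.
- S2: Brio compares -4, 7 and picks Large; Alto would get 6.
- S3: Brio compares 8, 7 and picks Small; Alto would get -7.
- S4: Brio compares -2, -7 and picks Small; Alto would get 4.
- S5: Brio compares 8, 2 and picks Small; Alto would get -8.
Alto's induced payoffs are -2, 6, -7, 4, -8, so Alto commits to S2. Subgame-perfect outcome: (S2, Large) with payoffs (6, 7).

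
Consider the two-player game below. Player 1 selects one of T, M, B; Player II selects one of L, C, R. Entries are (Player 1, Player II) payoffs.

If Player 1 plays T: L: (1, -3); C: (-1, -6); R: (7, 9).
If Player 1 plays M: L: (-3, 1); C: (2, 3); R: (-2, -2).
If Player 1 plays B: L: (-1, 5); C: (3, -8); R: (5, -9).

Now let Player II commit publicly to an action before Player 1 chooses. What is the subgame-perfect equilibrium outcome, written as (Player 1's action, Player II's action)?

Work backward from Player 1's decision.
- L → Player 1 plays T (best of 1, -3, -1); Player II gets -3.
- C → Player 1 plays B (best of -1, 2, 3); Player II gets -8.
- R → Player 1 plays T (best of 7, -2, 5); Player II gets 9.
Player II's induced payoffs are -3, -8, 9, so Player II commits to R. Subgame-perfect outcome: (T, R) with payoffs (7, 9).

(T, R)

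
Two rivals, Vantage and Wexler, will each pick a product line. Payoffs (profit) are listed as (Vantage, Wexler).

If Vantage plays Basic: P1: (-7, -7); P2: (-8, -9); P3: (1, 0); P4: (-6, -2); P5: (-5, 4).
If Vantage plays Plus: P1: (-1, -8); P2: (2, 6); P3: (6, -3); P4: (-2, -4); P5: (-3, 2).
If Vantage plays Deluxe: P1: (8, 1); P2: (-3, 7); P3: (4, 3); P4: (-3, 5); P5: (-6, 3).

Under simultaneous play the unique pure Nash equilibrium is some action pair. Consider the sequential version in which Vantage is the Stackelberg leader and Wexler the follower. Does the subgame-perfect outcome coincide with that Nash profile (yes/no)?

Backward induction with Vantage moving first.
- Basic: BR = P5, leader payoff -5.
- Plus: BR = P2, leader payoff 2.
- Deluxe: BR = P2, leader payoff -3.
Among -5, 2, -3, the best is 2 at Plus. Subgame-perfect outcome: (Plus, P2) with payoffs (2, 6).
Under simultaneous play:
Vantage's best replies: P1→Deluxe; P2→Plus; P3→Plus; P4→Plus; P5→Plus.
Wexler's best replies: Basic→P5; Plus→P2; Deluxe→P2.
Only (Plus, P2) has each player best-responding; Nash payoffs (2, 6).
Sequential outcome (Plus, P2) coincides with the Nash profile (Plus, P2).

yes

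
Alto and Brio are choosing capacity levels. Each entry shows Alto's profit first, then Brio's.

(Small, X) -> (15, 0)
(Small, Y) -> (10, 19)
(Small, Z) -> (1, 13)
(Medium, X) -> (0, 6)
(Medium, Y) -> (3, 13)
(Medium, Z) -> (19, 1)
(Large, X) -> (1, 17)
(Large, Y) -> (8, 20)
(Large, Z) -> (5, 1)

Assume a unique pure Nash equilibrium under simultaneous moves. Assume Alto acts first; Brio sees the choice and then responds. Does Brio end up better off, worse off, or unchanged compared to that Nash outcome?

unchanged

Work backward from Brio's decision.
- Small: Brio compares 0, 19, 13 and picks Y; Alto would get 10.
- Medium: Brio compares 6, 13, 1 and picks Y; Alto would get 3.
- Large: Brio compares 17, 20, 1 and picks Y; Alto would get 8.
Maximizing over 10, 3, 8, Alto chooses Small. Subgame-perfect outcome: (Small, Y) with payoffs (10, 19).
For the simultaneous game, intersect best replies.
Alto's best replies: X→Small; Y→Small; Z→Medium.
Brio's best replies: Small→Y; Medium→Y; Large→Y.
The unique mutual best reply is (Small, Y), giving (10, 19).
Brio earns 19 sequentially versus 19 at the Nash outcome: unchanged.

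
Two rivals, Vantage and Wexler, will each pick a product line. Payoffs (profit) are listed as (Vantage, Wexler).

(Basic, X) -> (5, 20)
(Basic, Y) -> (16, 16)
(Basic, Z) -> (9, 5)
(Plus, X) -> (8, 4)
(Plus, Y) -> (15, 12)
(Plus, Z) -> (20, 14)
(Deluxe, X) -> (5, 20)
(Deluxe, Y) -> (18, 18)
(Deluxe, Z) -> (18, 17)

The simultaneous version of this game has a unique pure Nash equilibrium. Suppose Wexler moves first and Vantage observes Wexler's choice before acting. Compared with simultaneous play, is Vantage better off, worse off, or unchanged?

worse off

Work backward from Vantage's decision.
- X → Vantage plays Plus (best of 5, 8, 5); Wexler gets 4.
- Y → Vantage plays Deluxe (best of 16, 15, 18); Wexler gets 18.
- Z → Vantage plays Plus (best of 9, 20, 18); Wexler gets 14.
Maximizing over 4, 18, 14, Wexler chooses Y. Subgame-perfect outcome: (Deluxe, Y) with payoffs (18, 18).
For the simultaneous game, intersect best replies.
Vantage's best replies: X→Plus; Y→Deluxe; Z→Plus.
Wexler's best replies: Basic→X; Plus→Z; Deluxe→X.
Only (Plus, Z) has each player best-responding; Nash payoffs (20, 14).
Vantage earns 18 sequentially versus 20 at the Nash outcome: worse off.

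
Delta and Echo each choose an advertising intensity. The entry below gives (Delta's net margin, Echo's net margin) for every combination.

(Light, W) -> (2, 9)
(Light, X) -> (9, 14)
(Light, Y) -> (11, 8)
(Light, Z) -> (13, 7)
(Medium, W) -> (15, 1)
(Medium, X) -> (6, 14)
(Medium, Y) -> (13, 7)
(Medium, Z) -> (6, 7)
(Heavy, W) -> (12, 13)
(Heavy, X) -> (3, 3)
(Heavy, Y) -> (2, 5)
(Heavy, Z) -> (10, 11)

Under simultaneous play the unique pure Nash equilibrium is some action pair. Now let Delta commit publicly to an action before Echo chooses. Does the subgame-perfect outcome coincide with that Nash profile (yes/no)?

no

Backward induction with Delta moving first.
- Light: BR = X, leader payoff 9.
- Medium: BR = X, leader payoff 6.
- Heavy: BR = W, leader payoff 12.
Maximizing over 9, 6, 12, Delta chooses Heavy. Subgame-perfect outcome: (Heavy, W) with payoffs (12, 13).
Under simultaneous play:
Delta's best replies: W→Medium; X→Light; Y→Medium; Z→Light.
Echo's best replies: Light→X; Medium→X; Heavy→W.
Only (Light, X) has each player best-responding; Nash payoffs (9, 14).
Sequential outcome (Heavy, W) differs from the Nash profile (Light, X).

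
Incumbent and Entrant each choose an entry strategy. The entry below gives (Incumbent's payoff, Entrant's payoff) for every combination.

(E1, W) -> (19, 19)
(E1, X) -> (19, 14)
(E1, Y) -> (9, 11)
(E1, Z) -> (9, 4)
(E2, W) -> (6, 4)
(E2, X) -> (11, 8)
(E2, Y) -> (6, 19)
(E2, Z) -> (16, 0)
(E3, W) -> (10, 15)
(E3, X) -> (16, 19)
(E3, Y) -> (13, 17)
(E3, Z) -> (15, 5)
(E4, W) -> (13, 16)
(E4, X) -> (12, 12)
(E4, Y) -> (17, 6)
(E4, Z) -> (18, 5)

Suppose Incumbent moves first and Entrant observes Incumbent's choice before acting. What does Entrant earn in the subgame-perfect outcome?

19

Backward induction with Incumbent moving first.
- E1: BR = W, leader payoff 19.
- E2: BR = Y, leader payoff 6.
- E3: BR = X, leader payoff 16.
- E4: BR = W, leader payoff 13.
Among 19, 6, 16, 13, the best is 19 at E1. Subgame-perfect outcome: (E1, W) with payoffs (19, 19).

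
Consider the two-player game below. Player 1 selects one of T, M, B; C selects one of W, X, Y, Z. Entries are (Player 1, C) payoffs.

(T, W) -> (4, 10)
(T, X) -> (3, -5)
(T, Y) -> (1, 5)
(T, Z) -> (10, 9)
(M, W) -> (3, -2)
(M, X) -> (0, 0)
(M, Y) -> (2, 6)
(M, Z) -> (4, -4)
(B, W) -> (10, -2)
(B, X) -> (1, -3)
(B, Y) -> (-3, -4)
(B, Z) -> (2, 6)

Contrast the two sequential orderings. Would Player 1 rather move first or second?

second

If Player 1 leads: C's best replies are T→W, M→Y, B→Z; Player 1's induced payoffs 4, 2, 2; outcome (T, W), payoffs (4, 10).
If C leads: Player 1's best replies are W→B, X→T, Y→M, Z→T; C's induced payoffs -2, -5, 6, 9; outcome (T, Z), payoffs (10, 9).
Player 1 gets 4 moving first and 10 moving second, so Player 1 prefers to move second.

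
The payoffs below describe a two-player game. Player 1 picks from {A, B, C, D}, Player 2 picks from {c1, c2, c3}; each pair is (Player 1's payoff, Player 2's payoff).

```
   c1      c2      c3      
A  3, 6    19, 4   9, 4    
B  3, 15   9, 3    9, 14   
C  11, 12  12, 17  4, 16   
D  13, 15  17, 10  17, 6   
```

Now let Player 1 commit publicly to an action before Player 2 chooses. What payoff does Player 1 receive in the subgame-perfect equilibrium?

13

Player 2 best-responds to each possible Player 1 move:
- A: Player 2 compares 6, 4, 4 and picks c1; Player 1 would get 3.
- B: Player 2 compares 15, 3, 14 and picks c1; Player 1 would get 3.
- C: Player 2 compares 12, 17, 16 and picks c2; Player 1 would get 12.
- D: Player 2 compares 15, 10, 6 and picks c1; Player 1 would get 13.
Among 3, 3, 12, 13, the best is 13 at D. Subgame-perfect outcome: (D, c1) with payoffs (13, 15).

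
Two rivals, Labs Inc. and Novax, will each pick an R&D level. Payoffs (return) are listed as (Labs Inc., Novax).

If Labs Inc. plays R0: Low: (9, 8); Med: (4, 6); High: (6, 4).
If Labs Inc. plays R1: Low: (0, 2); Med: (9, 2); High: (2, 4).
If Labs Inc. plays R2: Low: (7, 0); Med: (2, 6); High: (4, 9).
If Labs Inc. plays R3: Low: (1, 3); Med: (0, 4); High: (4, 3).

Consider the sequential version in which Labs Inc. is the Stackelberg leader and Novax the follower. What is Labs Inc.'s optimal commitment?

Solve by backward induction (Labs Inc. leads).
- R0 → Novax plays Low (best of 8, 6, 4); Labs Inc. gets 9.
- R1 → Novax plays High (best of 2, 2, 4); Labs Inc. gets 2.
- R2 → Novax plays High (best of 0, 6, 9); Labs Inc. gets 4.
- R3 → Novax plays Med (best of 3, 4, 3); Labs Inc. gets 0.
Maximizing over 9, 2, 4, 0, Labs Inc. chooses R0. Subgame-perfect outcome: (R0, Low) with payoffs (9, 8).

R0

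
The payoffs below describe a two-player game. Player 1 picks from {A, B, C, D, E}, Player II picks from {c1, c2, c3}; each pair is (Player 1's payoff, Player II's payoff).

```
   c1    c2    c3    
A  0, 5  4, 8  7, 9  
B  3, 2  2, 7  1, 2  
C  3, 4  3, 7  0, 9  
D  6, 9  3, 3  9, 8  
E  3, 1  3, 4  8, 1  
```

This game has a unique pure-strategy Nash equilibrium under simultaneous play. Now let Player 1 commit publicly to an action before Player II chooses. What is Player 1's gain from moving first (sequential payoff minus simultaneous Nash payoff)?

Solve by backward induction (Player 1 leads).
- A: Player II compares 5, 8, 9 and picks c3; Player 1 would get 7.
- B: Player II compares 2, 7, 2 and picks c2; Player 1 would get 2.
- C: Player II compares 4, 7, 9 and picks c3; Player 1 would get 0.
- D: Player II compares 9, 3, 8 and picks c1; Player 1 would get 6.
- E: Player II compares 1, 4, 1 and picks c2; Player 1 would get 3.
Player 1's induced payoffs are 7, 2, 0, 6, 3, so Player 1 commits to A. Subgame-perfect outcome: (A, c3) with payoffs (7, 9).
For the simultaneous game, intersect best replies.
Player 1's best replies: c1→D; c2→A; c3→D.
Player II's best replies: A→c3; B→c2; C→c3; D→c1; E→c2.
The unique mutual best reply is (D, c1), giving (6, 9).
Player 1's commitment gain: 7 − 6 = 1.

1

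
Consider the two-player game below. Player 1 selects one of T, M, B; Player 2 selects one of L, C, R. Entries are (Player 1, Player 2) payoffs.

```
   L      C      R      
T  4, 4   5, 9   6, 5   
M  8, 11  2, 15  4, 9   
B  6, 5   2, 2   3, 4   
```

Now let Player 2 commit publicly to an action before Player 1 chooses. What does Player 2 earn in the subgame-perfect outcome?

11

Player 1 best-responds to each possible Player 2 move:
- L: Player 1 compares 4, 8, 6 and picks M; Player 2 would get 11.
- C: Player 1 compares 5, 2, 2 and picks T; Player 2 would get 9.
- R: Player 1 compares 6, 4, 3 and picks T; Player 2 would get 5.
Among 11, 9, 5, the best is 11 at L. Subgame-perfect outcome: (M, L) with payoffs (8, 11).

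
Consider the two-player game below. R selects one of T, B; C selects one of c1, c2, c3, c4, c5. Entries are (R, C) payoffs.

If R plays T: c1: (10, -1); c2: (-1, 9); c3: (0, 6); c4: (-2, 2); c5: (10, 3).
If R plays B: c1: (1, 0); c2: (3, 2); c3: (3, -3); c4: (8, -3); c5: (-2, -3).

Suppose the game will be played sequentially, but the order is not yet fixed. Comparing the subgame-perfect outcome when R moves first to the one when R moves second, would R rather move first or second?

If R leads: C's best replies are T→c2, B→c2; R's induced payoffs -1, 3; outcome (B, c2), payoffs (3, 2).
If C leads: R's best replies are c1→T, c2→B, c3→B, c4→B, c5→T; C's induced payoffs -1, 2, -3, -3, 3; outcome (T, c5), payoffs (10, 3).
R gets 3 moving first and 10 moving second, so R prefers to move second.

second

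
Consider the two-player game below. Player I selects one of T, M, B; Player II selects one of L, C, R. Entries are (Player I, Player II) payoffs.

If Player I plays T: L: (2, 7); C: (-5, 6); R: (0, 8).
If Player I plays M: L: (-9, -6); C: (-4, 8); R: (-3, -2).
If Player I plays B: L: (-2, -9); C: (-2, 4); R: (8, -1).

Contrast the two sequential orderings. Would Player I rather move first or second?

If Player I leads: Player II's best replies are T→R, M→C, B→C; Player I's induced payoffs 0, -4, -2; outcome (T, R), payoffs (0, 8).
If Player II leads: Player I's best replies are L→T, C→B, R→B; Player II's induced payoffs 7, 4, -1; outcome (T, L), payoffs (2, 7).
Player I gets 0 moving first and 2 moving second, so Player I prefers to move second.

second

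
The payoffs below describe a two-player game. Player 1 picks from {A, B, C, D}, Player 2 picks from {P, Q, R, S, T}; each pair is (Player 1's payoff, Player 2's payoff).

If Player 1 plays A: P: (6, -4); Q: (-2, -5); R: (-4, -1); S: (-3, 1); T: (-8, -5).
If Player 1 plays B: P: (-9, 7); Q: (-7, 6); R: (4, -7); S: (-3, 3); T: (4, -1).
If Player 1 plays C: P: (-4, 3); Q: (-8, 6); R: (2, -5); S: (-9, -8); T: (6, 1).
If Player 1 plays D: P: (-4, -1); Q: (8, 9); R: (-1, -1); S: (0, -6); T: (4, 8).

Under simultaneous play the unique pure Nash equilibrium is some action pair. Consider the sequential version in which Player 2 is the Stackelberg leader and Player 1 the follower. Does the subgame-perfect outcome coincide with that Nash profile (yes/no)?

yes

Player 1 best-responds to each possible Player 2 move:
- P: Player 1 compares 6, -9, -4, -4 and picks A; Player 2 would get -4.
- Q: Player 1 compares -2, -7, -8, 8 and picks D; Player 2 would get 9.
- R: Player 1 compares -4, 4, 2, -1 and picks B; Player 2 would get -7.
- S: Player 1 compares -3, -3, -9, 0 and picks D; Player 2 would get -6.
- T: Player 1 compares -8, 4, 6, 4 and picks C; Player 2 would get 1.
Player 2's induced payoffs are -4, 9, -7, -6, 1, so Player 2 commits to Q. Subgame-perfect outcome: (D, Q) with payoffs (8, 9).
For the simultaneous game, intersect best replies.
Player 1's best replies: P→A; Q→D; R→B; S→D; T→C.
Player 2's best replies: A→S; B→P; C→Q; D→Q.
The unique mutual best reply is (D, Q), giving (8, 9).
Sequential outcome (D, Q) coincides with the Nash profile (D, Q).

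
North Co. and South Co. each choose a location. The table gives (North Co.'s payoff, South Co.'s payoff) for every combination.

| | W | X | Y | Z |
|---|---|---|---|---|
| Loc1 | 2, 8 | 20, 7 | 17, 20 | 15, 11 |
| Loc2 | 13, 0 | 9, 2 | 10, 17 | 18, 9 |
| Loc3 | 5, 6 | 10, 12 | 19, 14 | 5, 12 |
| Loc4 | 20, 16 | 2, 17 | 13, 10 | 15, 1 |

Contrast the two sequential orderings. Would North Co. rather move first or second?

second

If North Co. leads: South Co.'s best replies are Loc1→Y, Loc2→Y, Loc3→Y, Loc4→X; North Co.'s induced payoffs 17, 10, 19, 2; outcome (Loc3, Y), payoffs (19, 14).
If South Co. leads: North Co.'s best replies are W→Loc4, X→Loc1, Y→Loc3, Z→Loc2; South Co.'s induced payoffs 16, 7, 14, 9; outcome (Loc4, W), payoffs (20, 16).
North Co. gets 19 moving first and 20 moving second, so North Co. prefers to move second.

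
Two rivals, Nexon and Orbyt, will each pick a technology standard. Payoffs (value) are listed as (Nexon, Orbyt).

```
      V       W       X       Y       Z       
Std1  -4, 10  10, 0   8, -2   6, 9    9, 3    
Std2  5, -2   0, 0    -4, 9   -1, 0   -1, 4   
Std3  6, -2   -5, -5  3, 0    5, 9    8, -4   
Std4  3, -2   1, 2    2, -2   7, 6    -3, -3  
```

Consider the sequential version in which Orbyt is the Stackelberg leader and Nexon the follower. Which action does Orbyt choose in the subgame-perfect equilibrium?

Y

Backward induction with Orbyt moving first.
- V: BR = Std3, leader payoff -2.
- W: BR = Std1, leader payoff 0.
- X: BR = Std1, leader payoff -2.
- Y: BR = Std4, leader payoff 6.
- Z: BR = Std1, leader payoff 3.
Among -2, 0, -2, 6, 3, the best is 6 at Y. Subgame-perfect outcome: (Std4, Y) with payoffs (7, 6).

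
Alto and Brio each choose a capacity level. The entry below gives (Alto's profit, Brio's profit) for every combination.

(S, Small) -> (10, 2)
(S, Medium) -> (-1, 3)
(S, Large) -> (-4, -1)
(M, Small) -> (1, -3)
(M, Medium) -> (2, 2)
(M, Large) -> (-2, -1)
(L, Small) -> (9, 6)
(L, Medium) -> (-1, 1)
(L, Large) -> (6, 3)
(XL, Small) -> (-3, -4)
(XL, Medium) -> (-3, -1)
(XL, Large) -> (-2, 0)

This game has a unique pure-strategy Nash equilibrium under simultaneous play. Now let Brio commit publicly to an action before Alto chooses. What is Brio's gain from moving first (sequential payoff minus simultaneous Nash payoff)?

Work backward from Alto's decision.
- Small: BR = S, leader payoff 2.
- Medium: BR = M, leader payoff 2.
- Large: BR = L, leader payoff 3.
Among 2, 2, 3, the best is 3 at Large. Subgame-perfect outcome: (L, Large) with payoffs (6, 3).
Under simultaneous play:
Alto's best replies: Small→S; Medium→M; Large→L.
Brio's best replies: S→Medium; M→Medium; L→Small; XL→Large.
Only (M, Medium) has each player best-responding; Nash payoffs (2, 2).
Brio's commitment gain: 3 − 2 = 1.

1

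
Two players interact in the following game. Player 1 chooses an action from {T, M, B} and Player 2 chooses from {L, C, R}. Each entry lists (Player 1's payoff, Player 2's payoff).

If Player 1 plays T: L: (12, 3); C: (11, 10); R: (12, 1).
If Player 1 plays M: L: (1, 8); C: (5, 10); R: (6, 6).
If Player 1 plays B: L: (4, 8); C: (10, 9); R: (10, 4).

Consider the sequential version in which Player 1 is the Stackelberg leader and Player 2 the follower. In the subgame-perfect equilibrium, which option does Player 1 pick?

T

Backward induction with Player 1 moving first.
- T: BR = C, leader payoff 11.
- M: BR = C, leader payoff 5.
- B: BR = C, leader payoff 10.
Among 11, 5, 10, the best is 11 at T. Subgame-perfect outcome: (T, C) with payoffs (11, 10).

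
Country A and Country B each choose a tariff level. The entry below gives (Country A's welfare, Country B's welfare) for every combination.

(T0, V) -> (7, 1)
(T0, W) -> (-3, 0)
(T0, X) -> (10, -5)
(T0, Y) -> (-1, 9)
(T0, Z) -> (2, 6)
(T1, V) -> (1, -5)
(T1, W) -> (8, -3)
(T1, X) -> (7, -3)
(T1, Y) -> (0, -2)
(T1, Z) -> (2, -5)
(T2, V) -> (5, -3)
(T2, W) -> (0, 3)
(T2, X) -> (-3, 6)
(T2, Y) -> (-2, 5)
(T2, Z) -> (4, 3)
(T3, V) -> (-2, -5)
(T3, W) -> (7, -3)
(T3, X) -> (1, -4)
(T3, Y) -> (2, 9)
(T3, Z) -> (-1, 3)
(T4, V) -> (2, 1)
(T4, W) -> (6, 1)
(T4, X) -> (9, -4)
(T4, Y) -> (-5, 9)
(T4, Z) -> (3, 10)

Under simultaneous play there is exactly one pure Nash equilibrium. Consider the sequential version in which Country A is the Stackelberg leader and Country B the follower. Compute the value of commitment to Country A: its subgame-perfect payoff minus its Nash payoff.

Work backward from Country B's decision.
- T0 → Country B plays Y (best of 1, 0, -5, 9, 6); Country A gets -1.
- T1 → Country B plays Y (best of -5, -3, -3, -2, -5); Country A gets 0.
- T2 → Country B plays X (best of -3, 3, 6, 5, 3); Country A gets -3.
- T3 → Country B plays Y (best of -5, -3, -4, 9, 3); Country A gets 2.
- T4 → Country B plays Z (best of 1, 1, -4, 9, 10); Country A gets 3.
Country A's induced payoffs are -1, 0, -3, 2, 3, so Country A commits to T4. Subgame-perfect outcome: (T4, Z) with payoffs (3, 10).
For the simultaneous game, intersect best replies.
Country A's best replies: V→T0; W→T1; X→T0; Y→T3; Z→T2.
Country B's best replies: T0→Y; T1→Y; T2→X; T3→Y; T4→Z.
The unique mutual best reply is (T3, Y), giving (2, 9).
Country A's commitment gain: 3 − 2 = 1.

1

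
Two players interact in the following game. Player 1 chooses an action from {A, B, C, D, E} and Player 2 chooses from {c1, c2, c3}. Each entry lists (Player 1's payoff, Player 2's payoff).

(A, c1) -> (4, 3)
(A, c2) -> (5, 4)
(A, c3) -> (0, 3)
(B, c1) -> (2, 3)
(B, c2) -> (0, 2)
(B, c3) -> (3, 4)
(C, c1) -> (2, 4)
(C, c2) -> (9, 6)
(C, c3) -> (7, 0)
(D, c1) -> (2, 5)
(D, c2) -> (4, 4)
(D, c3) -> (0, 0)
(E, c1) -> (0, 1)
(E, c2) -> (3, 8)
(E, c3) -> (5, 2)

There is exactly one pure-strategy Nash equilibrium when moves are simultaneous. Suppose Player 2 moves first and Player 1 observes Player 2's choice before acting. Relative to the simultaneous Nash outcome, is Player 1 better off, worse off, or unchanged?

unchanged

Backward induction with Player 2 moving first.
- c1 → Player 1 plays A (best of 4, 2, 2, 2, 0); Player 2 gets 3.
- c2 → Player 1 plays C (best of 5, 0, 9, 4, 3); Player 2 gets 6.
- c3 → Player 1 plays C (best of 0, 3, 7, 0, 5); Player 2 gets 0.
Player 2's induced payoffs are 3, 6, 0, so Player 2 commits to c2. Subgame-perfect outcome: (C, c2) with payoffs (9, 6).
Now find the simultaneous Nash equilibrium.
Player 1's best replies: c1→A; c2→C; c3→C.
Player 2's best replies: A→c2; B→c3; C→c2; D→c1; E→c2.
The unique mutual best reply is (C, c2), giving (9, 6).
Player 1 earns 9 sequentially versus 9 at the Nash outcome: unchanged.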